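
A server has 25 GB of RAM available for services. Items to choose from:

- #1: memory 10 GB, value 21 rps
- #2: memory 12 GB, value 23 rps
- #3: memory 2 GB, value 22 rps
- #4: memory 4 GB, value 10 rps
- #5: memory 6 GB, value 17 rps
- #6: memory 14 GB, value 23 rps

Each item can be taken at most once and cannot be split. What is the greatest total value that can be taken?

This is a 0/1 knapsack; check combinations near the capacity.
- #2+#3+#4+#5: memory 12+2+4+6=24, value 23+22+10+17=72
- #1+#3+#4+#5: memory 10+2+4+6=22, value 21+22+10+17=70
- #1+#2+#3: memory 10+12+2=24, value 21+23+22=66
- #2+#3+#5: memory 12+2+6=20, value 23+22+17=62
- #3+#5+#6: memory 2+6+14=22, value 22+17+23=62
Best: 72 rps.

72 rps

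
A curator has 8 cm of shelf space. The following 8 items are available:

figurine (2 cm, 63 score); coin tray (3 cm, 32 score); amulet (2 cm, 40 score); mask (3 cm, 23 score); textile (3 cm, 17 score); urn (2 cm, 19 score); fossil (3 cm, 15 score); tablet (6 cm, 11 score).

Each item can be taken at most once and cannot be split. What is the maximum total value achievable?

Check high-value combinations within 8 cm:
- figurine+coin tray+amulet: length 2+3+2=7, value 63+32+40=135
- figurine+amulet+mask: length 2+2+3=7, value 63+40+23=126
- figurine+amulet+urn: length 2+2+2=6, value 63+40+19=122
- figurine+amulet+textile: length 2+2+3=7, value 63+40+17=120
- figurine+amulet+fossil: length 2+2+3=7, value 63+40+15=118
Best: 135 score.

135 score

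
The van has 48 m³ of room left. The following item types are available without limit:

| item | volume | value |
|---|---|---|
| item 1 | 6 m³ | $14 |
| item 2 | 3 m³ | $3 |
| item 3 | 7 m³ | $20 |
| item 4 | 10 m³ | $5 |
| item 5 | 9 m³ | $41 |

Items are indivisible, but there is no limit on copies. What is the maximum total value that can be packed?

$208

Best value-per-unit is item 5 at 41/9; filling with it alone gives 5×41 = 205.
Optimal mix: 1×item 2 + 5×item 5 → volume 48, value 208.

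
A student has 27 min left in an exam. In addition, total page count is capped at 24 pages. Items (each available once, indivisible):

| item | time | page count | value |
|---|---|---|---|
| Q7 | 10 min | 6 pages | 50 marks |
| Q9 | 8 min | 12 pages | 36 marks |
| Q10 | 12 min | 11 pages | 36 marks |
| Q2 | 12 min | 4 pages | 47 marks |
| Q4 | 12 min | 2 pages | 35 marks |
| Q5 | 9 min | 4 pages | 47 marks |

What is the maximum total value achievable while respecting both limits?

Feasible sets respecting both limits:
- Q7+Q9+Q5: time 27, page count 22, value 133
- Q7+Q2: time 22, page count 10, value 97
- Q7+Q5: time 19, page count 10, value 97
Best: 133 marks.

133 marks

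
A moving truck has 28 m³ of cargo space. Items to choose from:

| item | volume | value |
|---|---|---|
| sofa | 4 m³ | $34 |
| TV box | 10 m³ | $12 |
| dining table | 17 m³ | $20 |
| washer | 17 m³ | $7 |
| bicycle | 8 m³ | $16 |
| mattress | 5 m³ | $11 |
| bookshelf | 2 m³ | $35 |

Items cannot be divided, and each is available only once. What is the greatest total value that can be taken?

$100

Check high-value combinations within 28 m³:
- sofa+dining table+mattress+bookshelf: volume 4+17+5+2=28, value 34+20+11+35=100
- sofa+TV box+bicycle+bookshelf: volume 4+10+8+2=24, value 34+12+16+35=97
- sofa+bicycle+mattress+bookshelf: volume 4+8+5+2=19, value 34+16+11+35=96
- sofa+TV box+mattress+bookshelf: volume 4+10+5+2=21, value 34+12+11+35=92
Best: $100.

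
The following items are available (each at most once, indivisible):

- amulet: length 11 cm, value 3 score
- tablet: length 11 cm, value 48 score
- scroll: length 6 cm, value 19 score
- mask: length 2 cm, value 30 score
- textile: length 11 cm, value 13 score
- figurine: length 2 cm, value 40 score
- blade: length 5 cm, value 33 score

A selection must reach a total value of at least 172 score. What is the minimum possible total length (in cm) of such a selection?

Subsets with value ≥ 172, sorted by total length:
- tablet+scroll+mask+textile+figurine+blade: length 37, value 183
- amulet+tablet+scroll+mask+figurine+blade: length 37, value 173
- amulet+tablet+scroll+mask+textile+figurine+blade: length 48, value 186
Minimum length: 37 cm.

37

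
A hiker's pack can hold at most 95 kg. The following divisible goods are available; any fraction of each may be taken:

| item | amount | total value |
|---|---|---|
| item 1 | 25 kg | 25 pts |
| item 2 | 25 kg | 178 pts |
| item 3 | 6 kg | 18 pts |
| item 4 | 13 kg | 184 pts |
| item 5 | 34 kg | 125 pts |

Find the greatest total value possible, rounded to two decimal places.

522.00

Take in order of value per unit:
- item 4 (184/13 per unit): all 13 → value 184, running total 184.00
- item 2 (178/25 per unit): all 25 → value 178, running total 362.00
- item 5 (125/34 per unit): all 34 → value 125, running total 487.00
- item 3 (18/6 per unit): all 6 → value 18, running total 505.00
- item 1 (25/25 per unit): 17 of 25 → value 17×25/25 = 17.0000, running total 522.00
Total 522.00.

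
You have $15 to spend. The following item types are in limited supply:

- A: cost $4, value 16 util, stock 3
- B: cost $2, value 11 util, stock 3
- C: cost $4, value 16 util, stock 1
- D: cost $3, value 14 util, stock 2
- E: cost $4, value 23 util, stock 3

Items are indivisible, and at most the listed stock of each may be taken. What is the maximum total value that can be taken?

Top feasible selections:
- 1×D + 3×E: cost 15, value 83
- 2×B + 1×D + 2×E: cost 15, value 82
- 1×B + 3×E: cost 14, value 80
Best: 83 util.

83 util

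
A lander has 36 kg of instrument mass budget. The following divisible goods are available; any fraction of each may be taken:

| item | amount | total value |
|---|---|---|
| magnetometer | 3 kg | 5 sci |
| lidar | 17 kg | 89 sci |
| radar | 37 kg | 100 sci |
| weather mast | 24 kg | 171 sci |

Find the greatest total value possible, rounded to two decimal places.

233.82

Take in order of value per unit:
- weather mast (171/24 per unit): all 24 → value 171, running total 171.00
- lidar (89/17 per unit): 12 of 17 → value 12×89/17 = 62.8235, running total 233.82
Total 233.82.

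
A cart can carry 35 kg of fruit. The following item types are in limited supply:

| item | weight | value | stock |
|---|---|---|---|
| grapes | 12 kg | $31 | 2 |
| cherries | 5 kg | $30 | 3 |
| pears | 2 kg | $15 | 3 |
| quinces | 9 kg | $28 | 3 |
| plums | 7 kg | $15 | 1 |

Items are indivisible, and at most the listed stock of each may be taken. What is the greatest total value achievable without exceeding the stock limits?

$166

Best selections within weight 35 and stock limits:
- 1×grapes + 3×cherries + 3×pears: weight 33, value 166
- 3×cherries + 3×pears + 1×quinces: weight 30, value 163
- 3×cherries + 2×pears + 1×quinces + 1×plums: weight 35, value 163
- 2×cherries + 3×pears + 2×quinces: weight 34, value 161
Best: $166.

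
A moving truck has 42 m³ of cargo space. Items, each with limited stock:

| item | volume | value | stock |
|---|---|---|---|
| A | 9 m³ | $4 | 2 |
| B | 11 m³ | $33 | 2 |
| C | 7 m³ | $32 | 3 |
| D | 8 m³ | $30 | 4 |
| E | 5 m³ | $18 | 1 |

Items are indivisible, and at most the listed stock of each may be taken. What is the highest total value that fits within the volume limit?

$174

Best selections within volume 42 and stock limits:
- 3×C + 2×D + 1×E: volume 42, value 174
- 1×B + 3×C + 1×D: volume 40, value 159
- 1×B + 2×C + 2×D: volume 41, value 157
Best: $174.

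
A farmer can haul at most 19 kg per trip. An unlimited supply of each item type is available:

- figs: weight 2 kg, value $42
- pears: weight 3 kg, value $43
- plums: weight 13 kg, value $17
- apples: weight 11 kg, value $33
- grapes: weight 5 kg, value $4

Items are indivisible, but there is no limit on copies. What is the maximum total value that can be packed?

$379

Best value-per-unit is figs at 42/2; filling with it alone gives 9×42 = 378.
Optimal mix: 8×figs + 1×pears → weight 19, value 379.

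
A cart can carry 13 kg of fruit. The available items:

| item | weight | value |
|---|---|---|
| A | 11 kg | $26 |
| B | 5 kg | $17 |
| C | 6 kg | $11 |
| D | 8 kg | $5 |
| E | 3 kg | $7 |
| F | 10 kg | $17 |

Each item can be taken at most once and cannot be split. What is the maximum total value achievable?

$28

Check high-value combinations within 13 kg:
- B+C: weight 5+6=11, value 17+11=28
- A: weight 11, value 26
- B+E: weight 5+3=8, value 17+7=24
- E+F: weight 3+10=13, value 7+17=24
- B+D: weight 5+8=13, value 17+5=22
Best: $28.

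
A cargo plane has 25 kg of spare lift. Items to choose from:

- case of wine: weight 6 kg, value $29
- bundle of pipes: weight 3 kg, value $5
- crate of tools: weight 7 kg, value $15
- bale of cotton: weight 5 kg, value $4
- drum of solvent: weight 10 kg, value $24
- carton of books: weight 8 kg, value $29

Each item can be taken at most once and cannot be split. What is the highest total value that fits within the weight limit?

Check high-value combinations within 25 kg:
- case of wine+drum of solvent+carton of books: weight 6+10+8=24, value 29+24+29=82
- case of wine+bundle of pipes+crate of tools+carton of books: weight 6+3+7+8=24, value 29+5+15+29=78
- case of wine+crate of tools+carton of books: weight 6+7+8=21, value 29+15+29=73
Best: $82.

$82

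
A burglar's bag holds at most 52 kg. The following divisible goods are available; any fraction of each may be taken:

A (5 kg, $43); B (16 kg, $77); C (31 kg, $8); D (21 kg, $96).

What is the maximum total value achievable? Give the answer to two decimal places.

218.58

Take in order of value per unit:
- A (43/5 per unit): all 5 → value 43, running total 43.00
- B (77/16 per unit): all 16 → value 77, running total 120.00
- D (96/21 per unit): all 21 → value 96, running total 216.00
- C (8/31 per unit): 10 of 31 → value 10×8/31 = 2.5806, running total 218.58
Total 218.58.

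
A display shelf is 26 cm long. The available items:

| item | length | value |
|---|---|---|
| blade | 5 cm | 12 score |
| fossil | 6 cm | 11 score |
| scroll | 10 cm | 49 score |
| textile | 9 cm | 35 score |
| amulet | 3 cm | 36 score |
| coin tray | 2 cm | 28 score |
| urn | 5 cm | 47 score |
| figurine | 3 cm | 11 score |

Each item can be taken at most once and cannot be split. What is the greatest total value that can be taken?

172 score

Check high-value combinations within 26 cm:
- blade+scroll+amulet+coin tray+urn: length 5+10+3+2+5=25, value 12+49+36+28+47=172
- scroll+amulet+coin tray+urn+figurine: length 10+3+2+5+3=23, value 49+36+28+47+11=171
- fossil+scroll+amulet+coin tray+urn: length 6+10+3+2+5=26, value 11+49+36+28+47=171
Best: 172 score.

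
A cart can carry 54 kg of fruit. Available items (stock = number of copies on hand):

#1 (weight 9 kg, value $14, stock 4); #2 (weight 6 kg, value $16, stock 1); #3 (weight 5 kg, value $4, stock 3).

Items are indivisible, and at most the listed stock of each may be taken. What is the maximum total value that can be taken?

$80

Best selections within weight 54 and stock limits:
- 4×#1 + 1×#2 + 2×#3: weight 52, value 80
- 4×#1 + 1×#2 + 1×#3: weight 47, value 76
- 4×#1 + 1×#2: weight 42, value 72
- 3×#1 + 1×#2 + 3×#3: weight 48, value 70
Best: $80.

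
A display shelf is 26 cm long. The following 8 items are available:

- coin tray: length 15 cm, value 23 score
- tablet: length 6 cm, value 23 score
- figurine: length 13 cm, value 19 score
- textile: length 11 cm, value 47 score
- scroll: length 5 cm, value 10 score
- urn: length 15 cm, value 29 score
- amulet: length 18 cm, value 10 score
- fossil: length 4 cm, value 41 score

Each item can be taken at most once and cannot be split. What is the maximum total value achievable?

Check high-value combinations within 26 cm:
- tablet+textile+scroll+fossil: length 6+11+5+4=26, value 23+47+10+41=121
- tablet+textile+fossil: length 6+11+4=21, value 23+47+41=111
- textile+scroll+fossil: length 11+5+4=20, value 47+10+41=98
- tablet+urn+fossil: length 6+15+4=25, value 23+29+41=93
- textile+fossil: length 11+4=15, value 47+41=88
Best: 121 score.

121 score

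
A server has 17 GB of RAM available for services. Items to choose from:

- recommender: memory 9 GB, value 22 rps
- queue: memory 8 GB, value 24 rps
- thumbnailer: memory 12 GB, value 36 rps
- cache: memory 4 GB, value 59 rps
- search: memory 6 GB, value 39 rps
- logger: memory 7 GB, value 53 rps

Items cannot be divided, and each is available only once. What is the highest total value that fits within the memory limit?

151 rps

Check high-value combinations within 17 GB:
- cache+search+logger: memory 4+6+7=17, value 59+39+53=151
- cache+logger: memory 4+7=11, value 59+53=112
- cache+search: memory 4+6=10, value 59+39=98
Best: 151 rps.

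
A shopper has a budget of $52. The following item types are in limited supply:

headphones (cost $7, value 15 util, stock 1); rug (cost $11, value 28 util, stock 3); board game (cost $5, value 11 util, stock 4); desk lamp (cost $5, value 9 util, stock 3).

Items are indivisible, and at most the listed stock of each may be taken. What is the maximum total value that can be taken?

121 util

Top feasible selections:
- 1×headphones + 3×rug + 2×board game: cost 50, value 121
- 1×headphones + 3×rug + 1×board game + 1×desk lamp: cost 50, value 119
Best: 121 util.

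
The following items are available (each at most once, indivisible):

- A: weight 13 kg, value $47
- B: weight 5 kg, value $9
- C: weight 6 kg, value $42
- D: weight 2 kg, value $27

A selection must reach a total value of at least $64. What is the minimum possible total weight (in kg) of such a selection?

8

Subsets with value ≥ 64, sorted by total weight:
- C+D: weight 8, value 69
- B+C+D: weight 13, value 78
- A+D: weight 15, value 74
Minimum weight: 8 kg.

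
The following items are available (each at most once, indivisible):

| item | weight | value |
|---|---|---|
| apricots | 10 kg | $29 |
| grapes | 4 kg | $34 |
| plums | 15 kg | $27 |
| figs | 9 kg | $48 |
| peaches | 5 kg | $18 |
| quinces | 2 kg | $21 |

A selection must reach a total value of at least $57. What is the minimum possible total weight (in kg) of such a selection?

11

Subsets with value ≥ 57, sorted by total weight:
- grapes+peaches+quinces: weight 11, value 73
- figs+quinces: weight 11, value 69
Minimum weight: 11 kg.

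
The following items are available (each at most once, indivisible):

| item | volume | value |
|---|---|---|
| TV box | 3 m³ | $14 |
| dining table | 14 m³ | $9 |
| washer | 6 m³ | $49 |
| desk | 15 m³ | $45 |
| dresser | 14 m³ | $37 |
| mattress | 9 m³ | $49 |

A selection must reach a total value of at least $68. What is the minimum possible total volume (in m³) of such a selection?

15

Subsets with value ≥ 68, sorted by total volume:
- washer+mattress: volume 15, value 98
- TV box+washer+mattress: volume 18, value 112
Minimum volume: 15 m³.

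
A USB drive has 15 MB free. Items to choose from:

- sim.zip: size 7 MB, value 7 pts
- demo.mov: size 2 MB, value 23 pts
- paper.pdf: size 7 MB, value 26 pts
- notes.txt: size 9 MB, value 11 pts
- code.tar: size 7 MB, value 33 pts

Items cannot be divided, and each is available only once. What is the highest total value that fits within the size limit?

Check high-value combinations within 15 MB:
- paper.pdf+code.tar: size 7+7=14, value 26+33=59
- demo.mov+code.tar: size 2+7=9, value 23+33=56
- demo.mov+paper.pdf: size 2+7=9, value 23+26=49
- sim.zip+code.tar: size 7+7=14, value 7+33=40
Best: 59 pts.

59 pts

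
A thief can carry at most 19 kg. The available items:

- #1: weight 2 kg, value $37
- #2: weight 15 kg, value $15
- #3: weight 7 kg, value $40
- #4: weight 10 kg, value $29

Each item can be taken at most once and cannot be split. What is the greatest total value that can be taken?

This is a 0/1 knapsack; check combinations near the capacity.
- #1+#3+#4: weight 2+7+10=19, value 37+40+29=106
- #1+#3: weight 2+7=9, value 37+40=77
- #3+#4: weight 7+10=17, value 40+29=69
- #1+#4: weight 2+10=12, value 37+29=66
- #1+#2: weight 2+15=17, value 37+15=52
Best: $106.

$106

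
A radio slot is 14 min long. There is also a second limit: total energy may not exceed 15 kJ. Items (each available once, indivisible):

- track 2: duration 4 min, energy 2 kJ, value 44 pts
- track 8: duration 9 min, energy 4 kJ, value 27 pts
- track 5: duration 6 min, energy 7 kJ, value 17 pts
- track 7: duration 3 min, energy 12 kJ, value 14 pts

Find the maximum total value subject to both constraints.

71 pts

Feasible sets respecting both limits:
- track 2+track 8: duration 13, energy 6, value 71
- track 2+track 5: duration 10, energy 9, value 61
- track 2+track 7: duration 7, energy 14, value 58
Best: 71 pts.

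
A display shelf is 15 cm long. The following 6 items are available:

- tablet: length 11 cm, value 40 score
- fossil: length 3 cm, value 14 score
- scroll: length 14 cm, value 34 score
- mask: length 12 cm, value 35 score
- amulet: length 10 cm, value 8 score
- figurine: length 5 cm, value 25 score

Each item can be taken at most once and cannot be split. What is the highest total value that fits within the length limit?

Check high-value combinations within 15 cm:
- tablet+fossil: length 11+3=14, value 40+14=54
- fossil+mask: length 3+12=15, value 14+35=49
- tablet: length 11, value 40
- fossil+figurine: length 3+5=8, value 14+25=39
- mask: length 12, value 35
Best: 54 score.

54 score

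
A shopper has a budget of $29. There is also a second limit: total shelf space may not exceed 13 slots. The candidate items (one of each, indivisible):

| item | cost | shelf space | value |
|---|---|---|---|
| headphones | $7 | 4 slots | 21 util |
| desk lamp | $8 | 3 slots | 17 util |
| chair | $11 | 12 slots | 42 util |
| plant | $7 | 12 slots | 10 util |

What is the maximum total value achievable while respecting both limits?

42 util

Feasible sets respecting both limits:
- chair: cost 11, shelf space 12, value 42
- headphones+desk lamp: cost 15, shelf space 7, value 38
- headphones: cost 7, shelf space 4, value 21
- desk lamp: cost 8, shelf space 3, value 17
Best: 42 util.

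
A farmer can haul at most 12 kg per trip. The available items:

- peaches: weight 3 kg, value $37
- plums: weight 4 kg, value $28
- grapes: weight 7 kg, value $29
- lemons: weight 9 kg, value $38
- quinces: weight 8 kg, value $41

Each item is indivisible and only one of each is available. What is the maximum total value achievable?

$78

Check high-value combinations within 12 kg:
- peaches+quinces: weight 3+8=11, value 37+41=78
- peaches+lemons: weight 3+9=12, value 37+38=75
- plums+quinces: weight 4+8=12, value 28+41=69
- peaches+grapes: weight 3+7=10, value 37+29=66
- peaches+plums: weight 3+4=7, value 37+28=65
Best: $78.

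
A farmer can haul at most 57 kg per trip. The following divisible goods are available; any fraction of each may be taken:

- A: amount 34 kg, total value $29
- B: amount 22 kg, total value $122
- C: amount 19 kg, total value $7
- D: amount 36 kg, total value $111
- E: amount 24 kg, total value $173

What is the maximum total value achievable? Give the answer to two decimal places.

Take in order of value per unit:
- E (173/24 per unit): all 24 → value 173, running total 173.00
- B (122/22 per unit): all 22 → value 122, running total 295.00
- D (111/36 per unit): 11 of 36 → value 11×111/36 = 33.9167, running total 328.92
Total 328.92.

328.92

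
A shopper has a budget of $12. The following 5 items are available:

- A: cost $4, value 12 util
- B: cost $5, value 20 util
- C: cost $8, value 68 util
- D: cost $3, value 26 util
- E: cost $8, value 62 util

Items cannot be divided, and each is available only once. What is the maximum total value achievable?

Check high-value combinations within $12:
- C+D: cost 8+3=11, value 68+26=94
- D+E: cost 3+8=11, value 26+62=88
- A+C: cost 4+8=12, value 12+68=80
- A+E: cost 4+8=12, value 12+62=74
Best: 94 util.

94 util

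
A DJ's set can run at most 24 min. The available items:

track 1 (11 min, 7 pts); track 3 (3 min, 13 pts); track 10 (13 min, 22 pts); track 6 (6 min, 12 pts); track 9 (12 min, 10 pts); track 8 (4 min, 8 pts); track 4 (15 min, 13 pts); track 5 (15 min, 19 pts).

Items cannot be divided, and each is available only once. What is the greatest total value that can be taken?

47 pts

Check high-value combinations within 24 min:
- track 3+track 10+track 6: duration 3+13+6=22, value 13+22+12=47
- track 3+track 6+track 5: duration 3+6+15=24, value 13+12+19=44
- track 3+track 10+track 8: duration 3+13+4=20, value 13+22+8=43
- track 10+track 6+track 8: duration 13+6+4=23, value 22+12+8=42
- track 3+track 8+track 5: duration 3+4+15=22, value 13+8+19=40
Best: 47 pts.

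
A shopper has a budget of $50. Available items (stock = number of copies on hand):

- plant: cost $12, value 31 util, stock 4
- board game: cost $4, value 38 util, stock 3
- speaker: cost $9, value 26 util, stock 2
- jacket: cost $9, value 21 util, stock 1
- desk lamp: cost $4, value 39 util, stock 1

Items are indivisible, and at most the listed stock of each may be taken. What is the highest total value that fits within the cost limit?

241 util

Top feasible selections:
- 2×plant + 3×board game + 1×speaker + 1×desk lamp: cost 49, value 241
- 1×plant + 3×board game + 2×speaker + 1×desk lamp: cost 46, value 236
Best: 241 util.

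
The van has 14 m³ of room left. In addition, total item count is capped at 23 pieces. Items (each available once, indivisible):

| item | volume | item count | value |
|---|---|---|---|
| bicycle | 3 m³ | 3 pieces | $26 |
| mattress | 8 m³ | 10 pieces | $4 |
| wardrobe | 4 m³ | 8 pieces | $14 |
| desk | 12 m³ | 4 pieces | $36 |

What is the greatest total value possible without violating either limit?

$40

Feasible sets respecting both limits:
- bicycle+wardrobe: volume 7, item count 11, value 40
- desk: volume 12, item count 4, value 36
- bicycle+mattress: volume 11, item count 13, value 30
Best: $40.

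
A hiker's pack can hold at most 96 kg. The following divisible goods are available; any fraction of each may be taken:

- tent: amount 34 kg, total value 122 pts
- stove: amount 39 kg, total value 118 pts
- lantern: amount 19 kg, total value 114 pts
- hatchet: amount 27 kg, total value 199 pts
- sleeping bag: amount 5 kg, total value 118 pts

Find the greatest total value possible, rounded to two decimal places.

586.28

Take in order of value per unit:
- sleeping bag (118/5 per unit): all 5 → value 118, running total 118.00
- hatchet (199/27 per unit): all 27 → value 199, running total 317.00
- lantern (114/19 per unit): all 19 → value 114, running total 431.00
- tent (122/34 per unit): all 34 → value 122, running total 553.00
- stove (118/39 per unit): 11 of 39 → value 11×118/39 = 33.2821, running total 586.28
Total 586.28.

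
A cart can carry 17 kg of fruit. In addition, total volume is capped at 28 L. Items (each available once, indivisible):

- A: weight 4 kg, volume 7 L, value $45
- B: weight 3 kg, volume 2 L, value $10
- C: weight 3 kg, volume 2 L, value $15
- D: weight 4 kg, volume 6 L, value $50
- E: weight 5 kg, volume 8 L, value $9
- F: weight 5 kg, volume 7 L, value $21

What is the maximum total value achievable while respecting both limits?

$131

Feasible sets respecting both limits:
- A+C+D+F: weight 16, volume 22, value 131
- A+B+D+F: weight 16, volume 22, value 126
- A+B+C+D: weight 14, volume 17, value 120
- A+C+D+E: weight 16, volume 23, value 119
Best: $131.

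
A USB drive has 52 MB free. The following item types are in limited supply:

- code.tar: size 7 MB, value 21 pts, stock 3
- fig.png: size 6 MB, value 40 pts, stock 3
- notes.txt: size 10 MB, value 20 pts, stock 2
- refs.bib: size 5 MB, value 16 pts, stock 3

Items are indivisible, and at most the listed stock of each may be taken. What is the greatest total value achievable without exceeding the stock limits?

215 pts

Best selections within size 52 and stock limits:
- 3×code.tar + 3×fig.png + 2×refs.bib: size 49, value 215
- 2×code.tar + 3×fig.png + 1×notes.txt + 2×refs.bib: size 52, value 214
Best: 215 pts.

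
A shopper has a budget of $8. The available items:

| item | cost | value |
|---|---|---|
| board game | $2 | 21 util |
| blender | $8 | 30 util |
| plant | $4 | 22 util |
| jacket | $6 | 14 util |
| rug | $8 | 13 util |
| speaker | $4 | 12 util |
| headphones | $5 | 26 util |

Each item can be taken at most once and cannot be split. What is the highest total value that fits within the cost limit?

Check high-value combinations within $8:
- board game+headphones: cost 2+5=7, value 21+26=47
- board game+plant: cost 2+4=6, value 21+22=43
- board game+jacket: cost 2+6=8, value 21+14=35
Best: 47 util.

47 util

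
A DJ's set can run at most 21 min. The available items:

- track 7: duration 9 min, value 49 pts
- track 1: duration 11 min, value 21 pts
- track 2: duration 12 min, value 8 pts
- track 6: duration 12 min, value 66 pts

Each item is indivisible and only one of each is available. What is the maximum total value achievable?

115 pts

Check high-value combinations within 21 min:
- track 7+track 6: duration 9+12=21, value 49+66=115
- track 7+track 1: duration 9+11=20, value 49+21=70
- track 6: duration 12, value 66
- track 7+track 2: duration 9+12=21, value 49+8=57
- track 7: duration 9, value 49
Best: 115 pts.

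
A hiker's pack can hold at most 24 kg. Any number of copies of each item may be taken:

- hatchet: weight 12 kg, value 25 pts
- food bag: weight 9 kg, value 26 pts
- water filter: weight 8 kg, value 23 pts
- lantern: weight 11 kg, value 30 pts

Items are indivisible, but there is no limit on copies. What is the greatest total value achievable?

Best value-per-unit is food bag at 26/9; filling with it alone gives 2×26 = 52.
Optimal mix: 3×water filter → weight 24, value 69.

69 pts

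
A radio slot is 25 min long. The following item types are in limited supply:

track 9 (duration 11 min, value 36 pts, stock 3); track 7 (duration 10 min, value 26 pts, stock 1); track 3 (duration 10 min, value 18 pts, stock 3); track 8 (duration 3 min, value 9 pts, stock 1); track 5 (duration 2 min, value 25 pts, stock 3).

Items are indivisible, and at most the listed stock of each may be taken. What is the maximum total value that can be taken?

120 pts

Best selections within duration 25 and stock limits:
- 1×track 9 + 1×track 8 + 3×track 5: duration 20, value 120
- 1×track 9 + 1×track 7 + 2×track 5: duration 25, value 112
- 1×track 9 + 3×track 5: duration 17, value 111
- 1×track 7 + 1×track 8 + 3×track 5: duration 19, value 110
Best: 120 pts.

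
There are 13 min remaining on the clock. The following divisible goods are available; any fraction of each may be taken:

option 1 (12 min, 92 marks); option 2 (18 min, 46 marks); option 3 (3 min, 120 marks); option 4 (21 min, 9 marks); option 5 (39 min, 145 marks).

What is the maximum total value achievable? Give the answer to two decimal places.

196.67

Take in order of value per unit:
- option 3 (120/3 per unit): all 3 → value 120, running total 120.00
- option 1 (92/12 per unit): 10 of 12 → value 10×92/12 = 76.6667, running total 196.67
Total 196.67.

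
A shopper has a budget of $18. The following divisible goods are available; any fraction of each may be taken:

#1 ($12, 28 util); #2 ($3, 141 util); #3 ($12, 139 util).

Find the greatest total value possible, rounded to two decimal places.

287.00

Take in order of value per unit:
- #2 (141/3 per unit): all 3 → value 141, running total 141.00
- #3 (139/12 per unit): all 12 → value 139, running total 280.00
- #1 (28/12 per unit): 3 of 12 → value 3×28/12 = 7.0000, running total 287.00
Total 287.00.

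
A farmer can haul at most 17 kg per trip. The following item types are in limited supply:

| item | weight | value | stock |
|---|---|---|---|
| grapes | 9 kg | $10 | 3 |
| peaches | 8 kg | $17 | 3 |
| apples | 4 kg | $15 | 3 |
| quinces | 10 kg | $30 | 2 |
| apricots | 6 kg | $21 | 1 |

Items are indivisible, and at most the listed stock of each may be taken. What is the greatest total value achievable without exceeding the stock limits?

Best selections within weight 17 and stock limits:
- 2×apples + 1×apricots: weight 14, value 51
- 1×quinces + 1×apricots: weight 16, value 51
- 1×peaches + 2×apples: weight 16, value 47
Best: $51.

$51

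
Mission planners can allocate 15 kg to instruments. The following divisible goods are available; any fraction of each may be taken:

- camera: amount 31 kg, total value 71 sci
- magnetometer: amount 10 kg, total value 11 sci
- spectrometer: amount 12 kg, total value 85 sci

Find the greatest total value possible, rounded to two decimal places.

Take in order of value per unit:
- spectrometer (85/12 per unit): all 12 → value 85, running total 85.00
- camera (71/31 per unit): 3 of 31 → value 3×71/31 = 6.8710, running total 91.87
Total 91.87.

91.87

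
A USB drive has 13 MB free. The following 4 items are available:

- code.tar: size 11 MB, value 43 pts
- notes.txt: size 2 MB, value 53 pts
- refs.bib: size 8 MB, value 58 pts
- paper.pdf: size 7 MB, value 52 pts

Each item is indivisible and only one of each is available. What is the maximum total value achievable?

Check high-value combinations within 13 MB:
- notes.txt+refs.bib: size 2+8=10, value 53+58=111
- notes.txt+paper.pdf: size 2+7=9, value 53+52=105
- code.tar+notes.txt: size 11+2=13, value 43+53=96
- refs.bib: size 8, value 58
Best: 111 pts.

111 pts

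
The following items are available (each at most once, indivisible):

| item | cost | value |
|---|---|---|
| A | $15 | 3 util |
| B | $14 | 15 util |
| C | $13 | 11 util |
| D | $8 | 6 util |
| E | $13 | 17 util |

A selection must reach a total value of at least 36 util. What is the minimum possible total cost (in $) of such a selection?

35

Subsets with value ≥ 36, sorted by total cost:
- B+D+E: cost 35, value 38
- B+C+E: cost 40, value 43
Minimum cost: 35 $.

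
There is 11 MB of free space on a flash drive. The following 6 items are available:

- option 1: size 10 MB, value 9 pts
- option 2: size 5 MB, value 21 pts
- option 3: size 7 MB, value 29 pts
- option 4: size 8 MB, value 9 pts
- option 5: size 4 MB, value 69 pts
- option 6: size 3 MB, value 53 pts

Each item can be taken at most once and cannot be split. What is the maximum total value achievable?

122 pts

This is a 0/1 knapsack; check combinations near the capacity.
- option 5+option 6: size 4+3=7, value 69+53=122
- option 3+option 5: size 7+4=11, value 29+69=98
- option 2+option 5: size 5+4=9, value 21+69=90
- option 3+option 6: size 7+3=10, value 29+53=82
- option 2+option 6: size 5+3=8, value 21+53=74
Best: 122 pts.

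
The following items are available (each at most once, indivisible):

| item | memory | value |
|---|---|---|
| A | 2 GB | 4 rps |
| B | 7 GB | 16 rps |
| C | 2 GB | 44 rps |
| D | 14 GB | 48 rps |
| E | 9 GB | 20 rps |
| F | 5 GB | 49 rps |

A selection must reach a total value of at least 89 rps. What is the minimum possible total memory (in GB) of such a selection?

7

Subsets with value ≥ 89, sorted by total memory:
- C+F: memory 7, value 93
- A+C+F: memory 9, value 97
Minimum memory: 7 GB.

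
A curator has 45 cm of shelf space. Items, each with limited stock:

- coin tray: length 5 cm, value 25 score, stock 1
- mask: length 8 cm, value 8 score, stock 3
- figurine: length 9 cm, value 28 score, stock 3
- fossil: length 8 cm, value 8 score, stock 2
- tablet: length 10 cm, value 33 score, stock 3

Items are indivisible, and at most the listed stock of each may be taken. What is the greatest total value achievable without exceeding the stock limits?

Top feasible selections:
- 1×coin tray + 1×figurine + 3×tablet: length 44, value 152
- 1×coin tray + 2×figurine + 2×tablet: length 43, value 147
- 1×coin tray + 3×figurine + 1×tablet: length 42, value 142
Best: 152 score.

152 score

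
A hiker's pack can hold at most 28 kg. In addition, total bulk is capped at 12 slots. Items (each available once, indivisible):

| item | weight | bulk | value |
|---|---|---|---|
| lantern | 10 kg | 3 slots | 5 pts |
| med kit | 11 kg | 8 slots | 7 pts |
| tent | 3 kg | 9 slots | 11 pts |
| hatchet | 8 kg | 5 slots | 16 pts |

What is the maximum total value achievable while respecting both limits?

Feasible sets respecting both limits:
- lantern+hatchet: weight 18, bulk 8, value 21
- lantern+tent: weight 13, bulk 12, value 16
- hatchet: weight 8, bulk 5, value 16
Best: 21 pts.

21 pts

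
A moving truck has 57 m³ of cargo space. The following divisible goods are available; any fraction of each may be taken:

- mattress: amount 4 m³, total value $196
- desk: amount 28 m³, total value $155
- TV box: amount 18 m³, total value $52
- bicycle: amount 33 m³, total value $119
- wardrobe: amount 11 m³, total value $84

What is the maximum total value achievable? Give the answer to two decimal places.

485.48

Take in order of value per unit:
- mattress (196/4 per unit): all 4 → value 196, running total 196.00
- wardrobe (84/11 per unit): all 11 → value 84, running total 280.00
- desk (155/28 per unit): all 28 → value 155, running total 435.00
- bicycle (119/33 per unit): 14 of 33 → value 14×119/33 = 50.4848, running total 485.48
Total 485.48.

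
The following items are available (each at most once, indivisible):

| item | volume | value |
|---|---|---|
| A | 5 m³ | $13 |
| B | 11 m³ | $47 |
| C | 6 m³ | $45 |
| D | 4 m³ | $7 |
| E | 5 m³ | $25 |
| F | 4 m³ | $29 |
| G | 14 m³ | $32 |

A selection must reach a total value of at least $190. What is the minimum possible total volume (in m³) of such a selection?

Subsets with value ≥ 190, sorted by total volume:
- A+B+C+E+F+G: volume 45, value 191
- A+B+C+D+E+F+G: volume 49, value 198
Minimum volume: 45 m³.

45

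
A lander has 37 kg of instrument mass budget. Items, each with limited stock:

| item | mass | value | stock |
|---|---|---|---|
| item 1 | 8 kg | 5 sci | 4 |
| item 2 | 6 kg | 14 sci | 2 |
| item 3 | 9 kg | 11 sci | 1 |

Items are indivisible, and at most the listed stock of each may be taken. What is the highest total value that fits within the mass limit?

Best selections within mass 37 and stock limits:
- 2×item 1 + 2×item 2 + 1×item 3: mass 37, value 49
- 1×item 1 + 2×item 2 + 1×item 3: mass 29, value 44
Best: 49 sci.

49 sci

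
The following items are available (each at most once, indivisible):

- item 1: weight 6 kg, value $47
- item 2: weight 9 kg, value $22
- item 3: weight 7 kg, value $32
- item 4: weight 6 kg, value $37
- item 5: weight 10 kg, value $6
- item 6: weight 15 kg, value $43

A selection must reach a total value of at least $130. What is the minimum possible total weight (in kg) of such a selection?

Subsets with value ≥ 130, sorted by total weight:
- item 1+item 2+item 3+item 4: weight 28, value 138
- item 1+item 3+item 4+item 6: weight 34, value 159
Minimum weight: 28 kg.

28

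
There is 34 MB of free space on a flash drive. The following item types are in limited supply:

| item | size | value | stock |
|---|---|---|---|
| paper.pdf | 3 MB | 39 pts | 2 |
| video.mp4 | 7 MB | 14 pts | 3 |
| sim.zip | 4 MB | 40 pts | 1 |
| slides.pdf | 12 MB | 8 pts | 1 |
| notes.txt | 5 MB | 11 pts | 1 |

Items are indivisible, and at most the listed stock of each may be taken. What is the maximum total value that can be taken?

160 pts

Top feasible selections:
- 2×paper.pdf + 3×video.mp4 + 1×sim.zip: size 31, value 160
- 2×paper.pdf + 2×video.mp4 + 1×sim.zip + 1×notes.txt: size 29, value 157
- 2×paper.pdf + 1×video.mp4 + 1×sim.zip + 1×slides.pdf + 1×notes.txt: size 34, value 151
- 2×paper.pdf + 2×video.mp4 + 1×sim.zip: size 24, value 146
Best: 160 pts.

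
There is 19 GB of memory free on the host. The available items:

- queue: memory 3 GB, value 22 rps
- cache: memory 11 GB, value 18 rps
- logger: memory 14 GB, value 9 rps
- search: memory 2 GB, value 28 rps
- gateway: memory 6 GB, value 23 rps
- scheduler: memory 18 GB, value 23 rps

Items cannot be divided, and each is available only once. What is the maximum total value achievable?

73 rps

Check high-value combinations within 19 GB:
- queue+search+gateway: memory 3+2+6=11, value 22+28+23=73
- cache+search+gateway: memory 11+2+6=19, value 18+28+23=69
- queue+cache+search: memory 3+11+2=16, value 22+18+28=68
- queue+logger+search: memory 3+14+2=19, value 22+9+28=59
- search+gateway: memory 2+6=8, value 28+23=51
Best: 73 rps.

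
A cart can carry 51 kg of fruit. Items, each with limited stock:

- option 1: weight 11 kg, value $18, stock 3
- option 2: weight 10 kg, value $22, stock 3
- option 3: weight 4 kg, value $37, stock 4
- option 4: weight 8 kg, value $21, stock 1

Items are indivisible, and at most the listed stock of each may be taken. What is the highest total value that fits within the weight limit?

$214

Best selections within weight 51 and stock limits:
- 3×option 2 + 4×option 3: weight 46, value 214
- 2×option 2 + 4×option 3 + 1×option 4: weight 44, value 213
- 1×option 1 + 2×option 2 + 4×option 3: weight 47, value 210
- 1×option 1 + 1×option 2 + 4×option 3 + 1×option 4: weight 45, value 209
Best: $214.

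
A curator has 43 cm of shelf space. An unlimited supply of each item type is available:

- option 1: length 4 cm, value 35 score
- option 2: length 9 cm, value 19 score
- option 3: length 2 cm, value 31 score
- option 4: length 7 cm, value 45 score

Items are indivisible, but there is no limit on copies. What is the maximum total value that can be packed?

651 score

Best value-per-unit is option 3 at 31/2, and filling with it alone uses length 21×2=42. No mix of the others beats 21×31 = 651.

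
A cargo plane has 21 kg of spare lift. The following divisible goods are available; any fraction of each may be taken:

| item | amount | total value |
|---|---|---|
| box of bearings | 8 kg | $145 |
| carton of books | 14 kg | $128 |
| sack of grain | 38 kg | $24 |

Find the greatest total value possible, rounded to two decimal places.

263.86

Take in order of value per unit:
- box of bearings (145/8 per unit): all 8 → value 145, running total 145.00
- carton of books (128/14 per unit): 13 of 14 → value 13×128/14 = 118.8571, running total 263.86
Total 263.86.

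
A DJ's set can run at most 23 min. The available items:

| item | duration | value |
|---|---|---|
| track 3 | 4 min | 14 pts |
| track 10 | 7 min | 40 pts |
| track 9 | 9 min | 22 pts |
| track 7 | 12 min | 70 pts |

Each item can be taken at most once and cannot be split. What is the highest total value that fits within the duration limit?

124 pts

Check high-value combinations within 23 min:
- track 3+track 10+track 7: duration 4+7+12=23, value 14+40+70=124
- track 10+track 7: duration 7+12=19, value 40+70=110
- track 9+track 7: duration 9+12=21, value 22+70=92
- track 3+track 7: duration 4+12=16, value 14+70=84
- track 3+track 10+track 9: duration 4+7+9=20, value 14+40+22=76
Best: 124 pts.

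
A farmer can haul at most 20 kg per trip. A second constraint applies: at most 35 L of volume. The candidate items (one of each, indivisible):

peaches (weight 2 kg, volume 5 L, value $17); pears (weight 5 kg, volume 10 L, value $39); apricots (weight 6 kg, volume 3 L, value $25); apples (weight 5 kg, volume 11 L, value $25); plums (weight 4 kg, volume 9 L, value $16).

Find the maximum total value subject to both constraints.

$106

Feasible sets respecting both limits:
- peaches+pears+apricots+apples: weight 18, volume 29, value 106
- pears+apricots+apples+plums: weight 20, volume 33, value 105
- peaches+pears+apricots+plums: weight 17, volume 27, value 97
Best: $106.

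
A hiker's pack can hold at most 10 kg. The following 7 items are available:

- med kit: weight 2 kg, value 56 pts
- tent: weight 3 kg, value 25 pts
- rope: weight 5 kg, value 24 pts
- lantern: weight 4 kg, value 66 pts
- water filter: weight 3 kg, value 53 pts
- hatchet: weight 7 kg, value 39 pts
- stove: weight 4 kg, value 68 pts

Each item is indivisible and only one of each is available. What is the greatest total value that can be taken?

Check high-value combinations within 10 kg:
- med kit+lantern+stove: weight 2+4+4=10, value 56+66+68=190
- med kit+water filter+stove: weight 2+3+4=9, value 56+53+68=177
- med kit+lantern+water filter: weight 2+4+3=9, value 56+66+53=175
- med kit+tent+stove: weight 2+3+4=9, value 56+25+68=149
Best: 190 pts.

190 pts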